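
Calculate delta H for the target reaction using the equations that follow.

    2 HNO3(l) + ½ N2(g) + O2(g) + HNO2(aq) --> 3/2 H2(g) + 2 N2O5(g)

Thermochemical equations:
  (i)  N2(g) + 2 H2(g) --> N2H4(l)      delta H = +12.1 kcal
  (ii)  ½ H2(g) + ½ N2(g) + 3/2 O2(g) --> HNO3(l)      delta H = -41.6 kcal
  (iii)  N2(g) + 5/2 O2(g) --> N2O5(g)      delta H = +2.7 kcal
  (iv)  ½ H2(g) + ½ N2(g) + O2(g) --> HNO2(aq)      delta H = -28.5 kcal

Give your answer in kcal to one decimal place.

(i): not needed (N2H4(l) appears nowhere else).
(ii) reversed and × 2 (reverse to put HNO3(l) on the reactant side; scale by 2 for the 2 HNO3(l)): (-2)·(-41.6) = +83.2 kcal
(iii) × 2 (×2 to match 2 N2O5(g) in the target): (2)·(+2.7) = +5.4 kcal
(iv) reversed (HNO2(aq) must end up as a reactant): +28.5 kcal
Since enthalpy is a state function, delta H = (-2)·(-41.6) + (2)·(+2.7) + (-1)·(-28.5) = 117.1 kcal

delta H = 117.1 kcal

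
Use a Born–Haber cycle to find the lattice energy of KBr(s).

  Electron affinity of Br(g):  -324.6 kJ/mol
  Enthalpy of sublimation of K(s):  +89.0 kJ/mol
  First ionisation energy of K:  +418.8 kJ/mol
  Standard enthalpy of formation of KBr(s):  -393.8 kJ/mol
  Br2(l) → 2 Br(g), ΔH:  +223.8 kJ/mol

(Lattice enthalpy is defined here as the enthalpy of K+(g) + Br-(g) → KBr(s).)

U = -688.9 kJ/mol

ΔHf° = 1·ΔHsub + 1·(ΣIE) + 1/2·D(Br2) + 1·EA + U
-393.8 = 1·(+89.0) + 1·(+418.8) + 1/2·(+223.8) + 1·(-324.6) + U
U = -393.8 − (+295.1) = -688.9 kJ/mol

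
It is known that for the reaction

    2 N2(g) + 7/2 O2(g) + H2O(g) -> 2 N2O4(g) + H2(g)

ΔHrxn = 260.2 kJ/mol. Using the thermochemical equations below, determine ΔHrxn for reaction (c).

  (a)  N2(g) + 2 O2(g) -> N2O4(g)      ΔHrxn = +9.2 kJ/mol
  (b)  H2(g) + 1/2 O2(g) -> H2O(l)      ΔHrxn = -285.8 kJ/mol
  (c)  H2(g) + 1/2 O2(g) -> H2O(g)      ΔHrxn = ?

(a) × 2: (2)·(+9.2) = +18.4 kJ/mol
(b): not needed.
(c) reversed: contributes −x
+260.2 = (+18.4) − x
x = (+260.2 − (+18.4)) / (-1) = -241.8 kJ/mol

ΔHrxn = -241.8 kJ/mol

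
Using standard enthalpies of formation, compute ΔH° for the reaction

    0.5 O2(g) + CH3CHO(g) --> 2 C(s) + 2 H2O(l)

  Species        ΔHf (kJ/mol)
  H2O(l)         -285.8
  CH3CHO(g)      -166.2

Products: 2·(+0.0) + 2·(-285.8) = -571.6
Reactants: 1/2·(+0.0) + 1·(-166.2) = -166.2
ΔH° = (-571.6) − (-166.2) = -405.4 kJ/mol

ΔH° = -405.4 kJ/mol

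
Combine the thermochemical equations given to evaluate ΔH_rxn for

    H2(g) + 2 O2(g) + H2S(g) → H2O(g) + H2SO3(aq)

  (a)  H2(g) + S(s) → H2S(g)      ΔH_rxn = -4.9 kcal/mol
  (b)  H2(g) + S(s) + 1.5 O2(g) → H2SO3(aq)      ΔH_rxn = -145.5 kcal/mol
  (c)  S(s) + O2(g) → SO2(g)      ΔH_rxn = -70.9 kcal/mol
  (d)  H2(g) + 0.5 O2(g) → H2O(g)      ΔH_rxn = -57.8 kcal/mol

(a) reversed (H2S(g) must end up as a reactant): +4.9 kcal/mol
(b) as written (H2SO3(aq) already on the product side): -145.5 kcal/mol
(c): not needed (SO2(g) appears nowhere else).
(d) as written (H2O(g) already on the product side): -57.8 kcal/mol
By Hess's law, ΔH_rxn = (-1)·(-4.9) + (1)·(-145.5) + (1)·(-57.8) = -198.4 kcal/mol

ΔH_rxn = -198.4 kcal/mol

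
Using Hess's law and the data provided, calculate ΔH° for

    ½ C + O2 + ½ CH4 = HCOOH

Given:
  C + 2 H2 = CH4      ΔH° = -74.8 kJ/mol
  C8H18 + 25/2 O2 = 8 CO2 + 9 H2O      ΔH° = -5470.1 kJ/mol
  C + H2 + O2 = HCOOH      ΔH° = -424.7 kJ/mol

equation 1 reversed and × 1/2: (-1/2)·(-74.8) = +37.4 kJ/mol
equation 2: not needed.
equation 3 as written: -424.7 kJ/mol
Since enthalpy is a state function, ΔH° = (+37.4) + (-424.7) = -387.3 kJ/mol

ΔH° = -387.3 kJ/mol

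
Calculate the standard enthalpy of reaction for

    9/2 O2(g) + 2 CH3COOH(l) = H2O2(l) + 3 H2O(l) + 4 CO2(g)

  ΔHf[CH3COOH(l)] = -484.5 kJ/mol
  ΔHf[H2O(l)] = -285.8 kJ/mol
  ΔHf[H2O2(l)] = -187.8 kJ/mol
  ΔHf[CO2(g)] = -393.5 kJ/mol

ΔH°rxn = -1650.2 kJ/mol

ΔH°rxn = Σ nΔHf°(products) − Σ nΔHf°(reactants).
Products: 1·(-187.8) + 3·(-285.8) + 4·(-393.5) = -2619.2
Reactants: 9/2·(+0.0) + 2·(-484.5) = -969.0
ΔH°rxn = (-2619.2) − (-969.0) = -1650.2 kJ/mol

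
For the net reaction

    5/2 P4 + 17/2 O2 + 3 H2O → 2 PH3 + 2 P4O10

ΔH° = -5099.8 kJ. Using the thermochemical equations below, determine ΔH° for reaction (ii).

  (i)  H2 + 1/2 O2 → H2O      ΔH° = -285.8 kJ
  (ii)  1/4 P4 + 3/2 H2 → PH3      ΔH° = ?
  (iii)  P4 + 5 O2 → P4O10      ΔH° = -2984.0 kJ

(i) reversed and × 3 (H2O must end up as a reactant; ×3 to match 3 H2O in the target): (-3)·(-285.8) = +857.4 kJ
(ii) × 2 (×2 to match 2 PH3 in the target): contributes 2·x
(iii) × 2 (scale by 2 for the 2 P4O10): (2)·(-2984.0) = -5968.0 kJ
-5099.8 = (+857.4) + (-5968.0) + 2·x
x = (-5099.8 − (-5110.6)) / (2) = 5.4 kJ

ΔH° = 5.4 kJ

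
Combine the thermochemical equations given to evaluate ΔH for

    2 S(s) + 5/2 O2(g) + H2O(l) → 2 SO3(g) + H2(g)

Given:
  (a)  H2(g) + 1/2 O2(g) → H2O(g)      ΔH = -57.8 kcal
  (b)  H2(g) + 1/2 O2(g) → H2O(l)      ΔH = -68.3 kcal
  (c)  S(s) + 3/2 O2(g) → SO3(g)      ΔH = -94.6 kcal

(a): not needed.
(b) reversed: +68.3 kcal
(c) × 2: (2)·(-94.6) = -189.2 kcal
ΔH = (-1)·(-68.3) + (2)·(-94.6) = -120.9 kcal

ΔH = -120.9 kcal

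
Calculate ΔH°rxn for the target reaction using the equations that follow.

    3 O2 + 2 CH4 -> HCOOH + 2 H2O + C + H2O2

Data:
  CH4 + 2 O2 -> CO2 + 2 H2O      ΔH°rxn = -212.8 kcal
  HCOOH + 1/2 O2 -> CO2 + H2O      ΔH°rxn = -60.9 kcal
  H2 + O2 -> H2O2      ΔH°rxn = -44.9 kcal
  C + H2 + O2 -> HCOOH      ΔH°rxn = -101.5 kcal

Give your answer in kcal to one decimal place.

ΔH°rxn = -247.2 kcal

equation 1 × 2 (scale by 2 for the 2 CH4): (2)·(-212.8) = -425.6 kcal
equation 2 reversed and × 2: (-2)·(-60.9) = +121.8 kcal
equation 3 as written (H2O2 already on the product side): -44.9 kcal
equation 4 reversed (reverse to put C on the product side): +101.5 kcal
ΔH°rxn = (2)·(-212.8) + (-2)·(-60.9) + (1)·(-44.9) + (-1)·(-101.5) = -247.2 kcal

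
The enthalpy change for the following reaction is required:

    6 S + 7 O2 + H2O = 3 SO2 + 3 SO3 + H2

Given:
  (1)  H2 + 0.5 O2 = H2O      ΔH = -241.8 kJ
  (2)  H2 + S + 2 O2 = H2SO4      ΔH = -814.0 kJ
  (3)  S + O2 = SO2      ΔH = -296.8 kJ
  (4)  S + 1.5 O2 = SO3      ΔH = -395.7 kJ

ΔH = -1835.7 kJ

(1) reversed: +241.8 kJ
(2): not needed.
(3) × 3: (3)·(-296.8) = -890.4 kJ
(4) × 3: (3)·(-395.7) = -1187.1 kJ
Combining the equations, ΔH = (+241.8) + (-890.4) + (-1187.1) = -1835.7 kJ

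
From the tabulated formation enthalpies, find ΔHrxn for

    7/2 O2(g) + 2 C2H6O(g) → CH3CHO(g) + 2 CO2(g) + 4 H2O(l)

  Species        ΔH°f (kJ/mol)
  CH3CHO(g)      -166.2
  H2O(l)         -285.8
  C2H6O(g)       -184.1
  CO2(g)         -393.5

ΔHrxn = -1728.2 kJ/mol

Products: 1·(-166.2) + 2·(-393.5) + 4·(-285.8) = -2096.4
Reactants: 7/2·(+0.0) + 2·(-184.1) = -368.2
ΔHrxn = (-2096.4) − (-368.2) = -1728.2 kJ/mol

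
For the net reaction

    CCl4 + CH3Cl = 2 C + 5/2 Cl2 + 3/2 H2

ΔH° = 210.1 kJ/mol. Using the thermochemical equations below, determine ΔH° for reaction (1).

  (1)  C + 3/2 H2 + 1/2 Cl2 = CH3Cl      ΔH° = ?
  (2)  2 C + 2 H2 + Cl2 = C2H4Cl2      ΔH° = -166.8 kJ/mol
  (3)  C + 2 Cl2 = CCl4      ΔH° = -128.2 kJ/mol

(1) reversed: contributes −x
(2): not needed.
(3) reversed: +128.2 kJ/mol
+210.1 = (+128.2) − x
x = (+210.1 − (+128.2)) / (-1) = -81.9 kJ/mol

ΔH° = -81.9 kJ/mol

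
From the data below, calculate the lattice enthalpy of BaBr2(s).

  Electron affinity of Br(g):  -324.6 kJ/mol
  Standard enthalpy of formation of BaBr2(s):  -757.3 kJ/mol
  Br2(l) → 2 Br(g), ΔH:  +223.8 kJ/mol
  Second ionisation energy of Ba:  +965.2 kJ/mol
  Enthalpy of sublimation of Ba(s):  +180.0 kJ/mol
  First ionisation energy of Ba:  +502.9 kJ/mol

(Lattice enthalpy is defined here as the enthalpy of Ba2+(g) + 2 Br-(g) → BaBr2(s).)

ΔHf° = 1·ΔHsub + 1·(ΣIE) + 1·D(Br2) + 2·EA + U
-757.3 = 1·(+180.0) + 1·(+1468.1) + 1·(+223.8) + 2·(-324.6) + U
U = -757.3 − (+1222.7) = -1980.0 kJ/mol

U = -1980.0 kJ/mol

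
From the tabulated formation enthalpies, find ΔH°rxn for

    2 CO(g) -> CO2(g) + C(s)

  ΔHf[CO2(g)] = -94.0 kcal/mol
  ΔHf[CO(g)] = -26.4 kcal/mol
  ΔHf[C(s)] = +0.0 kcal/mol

ΔH°rxn = Σ nΔHf°(products) − Σ nΔHf°(reactants).
Products: 1·(-94.0) + 1·(+0.0) = -94.0
Reactants: 2·(-26.4) = -52.8
ΔH°rxn = (-94.0) − (-52.8) = -41.2 kcal/mol

ΔH°rxn = -41.2 kcal/mol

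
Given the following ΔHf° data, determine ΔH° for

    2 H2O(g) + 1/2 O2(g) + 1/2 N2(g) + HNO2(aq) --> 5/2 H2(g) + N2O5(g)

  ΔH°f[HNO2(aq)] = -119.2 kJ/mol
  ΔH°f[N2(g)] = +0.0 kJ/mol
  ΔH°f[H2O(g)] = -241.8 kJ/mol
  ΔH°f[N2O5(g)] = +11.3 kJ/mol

ΔH° = 614.1 kJ/mol

Products: 5/2·(+0.0) + 1·(+11.3) = +11.3
Reactants: 2·(-241.8) + 1/2·(+0.0) + 1/2·(+0.0) + 1·(-119.2) = -602.8
ΔH° = (+11.3) − (-602.8) = 614.1 kJ/mol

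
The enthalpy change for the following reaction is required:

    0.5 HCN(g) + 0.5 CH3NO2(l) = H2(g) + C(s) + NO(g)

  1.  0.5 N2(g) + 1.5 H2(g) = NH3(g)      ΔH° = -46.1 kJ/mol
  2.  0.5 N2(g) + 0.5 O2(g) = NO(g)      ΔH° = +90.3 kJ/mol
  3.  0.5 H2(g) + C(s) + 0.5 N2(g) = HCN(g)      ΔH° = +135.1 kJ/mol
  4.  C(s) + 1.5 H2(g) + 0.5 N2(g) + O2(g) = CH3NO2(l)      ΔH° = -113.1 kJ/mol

ΔH° = 79.3 kJ/mol

eq. 1: not needed.
eq. 2 as written: +90.3 kJ/mol
eq. 3 reversed and × 1/2: (-1/2)·(+135.1) = -67.55 kJ/mol
eq. 4 reversed and × 1/2: (-1/2)·(-113.1) = +56.55 kJ/mol
ΔH° = (1)·(+90.3) + (-1/2)·(+135.1) + (-1/2)·(-113.1) = 79.3 kJ/mol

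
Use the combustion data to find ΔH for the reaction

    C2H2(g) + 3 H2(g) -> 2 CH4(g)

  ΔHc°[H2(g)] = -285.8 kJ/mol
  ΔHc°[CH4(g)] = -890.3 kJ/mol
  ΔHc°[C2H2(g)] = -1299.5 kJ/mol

Using ΔH = Σ nΔHc°(reactants) − Σ nΔHc°(products):
= [1·(-1299.5) + 3·(-285.8)] − [2·(-890.3)]
= -376.3 kJ/mol

ΔH = -376.3 kJ/mol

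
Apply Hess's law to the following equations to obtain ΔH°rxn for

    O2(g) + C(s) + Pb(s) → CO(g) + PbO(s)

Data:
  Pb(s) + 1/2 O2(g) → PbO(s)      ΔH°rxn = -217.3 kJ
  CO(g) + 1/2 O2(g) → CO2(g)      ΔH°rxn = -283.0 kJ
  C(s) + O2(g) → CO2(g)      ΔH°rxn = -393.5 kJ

equation 1 as written (PbO(s) already on the product side): -217.3 kJ
equation 2 reversed (CO(g) must end up as a product): +283.0 kJ
equation 3 as written (C(s) already on the reactant side): -393.5 kJ
Since enthalpy is a state function, ΔH°rxn = (-217.3) + (+283.0) + (-393.5) = -327.8 kJ

ΔH°rxn = -327.8 kJ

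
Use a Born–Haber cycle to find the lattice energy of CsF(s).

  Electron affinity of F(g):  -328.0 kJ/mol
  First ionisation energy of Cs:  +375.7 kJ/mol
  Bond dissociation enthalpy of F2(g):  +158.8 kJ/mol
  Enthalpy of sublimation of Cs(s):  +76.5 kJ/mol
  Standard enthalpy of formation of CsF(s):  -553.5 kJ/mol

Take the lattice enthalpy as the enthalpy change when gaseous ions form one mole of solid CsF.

U = -757.1 kJ/mol

ΔHf° = 1·ΔHsub + 1·(ΣIE) + 1/2·D(F2) + 1·EA + U
-553.5 = 1·(+76.5) + 1·(+375.7) + 1/2·(+158.8) + 1·(-328.0) + U
U = -553.5 − (+203.6) = -757.1 kJ/mol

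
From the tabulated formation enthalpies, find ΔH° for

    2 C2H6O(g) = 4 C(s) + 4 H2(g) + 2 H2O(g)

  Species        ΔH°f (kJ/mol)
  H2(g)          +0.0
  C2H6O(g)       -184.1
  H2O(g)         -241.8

ΔH°rxn = Σ nΔHf°(products) − Σ nΔHf°(reactants).
Products: 4·(+0.0) + 4·(+0.0) + 2·(-241.8) = -483.6
Reactants: 2·(-184.1) = -368.2
ΔH° = (-483.6) − (-368.2) = -115.4 kJ/mol

ΔH° = -115.4 kJ/mol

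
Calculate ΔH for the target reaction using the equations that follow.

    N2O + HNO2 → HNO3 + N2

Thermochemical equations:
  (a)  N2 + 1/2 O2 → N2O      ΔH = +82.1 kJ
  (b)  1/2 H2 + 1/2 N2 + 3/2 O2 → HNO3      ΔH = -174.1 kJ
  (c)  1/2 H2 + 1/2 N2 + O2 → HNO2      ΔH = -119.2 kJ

ΔH = -137.0 kJ

(a) reversed (reverse to put N2O on the reactant side): -82.1 kJ
(b) as written (HNO3 already on the product side): -174.1 kJ
(c) reversed (reverse to put HNO2 on the reactant side): +119.2 kJ
ΔH = (-1)·(+82.1) + (1)·(-174.1) + (-1)·(-119.2) = -137.0 kJ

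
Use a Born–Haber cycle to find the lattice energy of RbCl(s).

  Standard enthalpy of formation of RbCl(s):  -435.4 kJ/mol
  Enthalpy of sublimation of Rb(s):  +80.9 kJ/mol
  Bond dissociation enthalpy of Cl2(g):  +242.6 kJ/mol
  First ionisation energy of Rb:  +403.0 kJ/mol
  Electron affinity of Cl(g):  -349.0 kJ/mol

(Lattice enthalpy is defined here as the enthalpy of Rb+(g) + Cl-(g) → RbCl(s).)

U = -691.6 kJ/mol

ΔHf° = 1·ΔHsub + 1·(ΣIE) + 1/2·D(Cl2) + 1·EA + U
-435.4 = 1·(+80.9) + 1·(+403.0) + 1/2·(+242.6) + 1·(-349.0) + U
U = -435.4 − (+256.2) = -691.6 kJ/mol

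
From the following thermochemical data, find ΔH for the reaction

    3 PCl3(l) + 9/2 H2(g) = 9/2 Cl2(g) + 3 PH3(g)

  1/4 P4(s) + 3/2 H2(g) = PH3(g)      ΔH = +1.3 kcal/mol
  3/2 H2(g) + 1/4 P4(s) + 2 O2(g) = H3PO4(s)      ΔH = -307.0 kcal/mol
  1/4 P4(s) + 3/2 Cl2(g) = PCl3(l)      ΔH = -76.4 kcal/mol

ΔH = 233.1 kcal/mol

equation 1 × 3: (3)·(+1.3) = +3.9 kcal/mol
equation 2: not needed.
equation 3 reversed and × 3: (-3)·(-76.4) = +229.2 kcal/mol
Combining the equations, ΔH = (3)·(+1.3) + (-3)·(-76.4) = 233.1 kcal/mol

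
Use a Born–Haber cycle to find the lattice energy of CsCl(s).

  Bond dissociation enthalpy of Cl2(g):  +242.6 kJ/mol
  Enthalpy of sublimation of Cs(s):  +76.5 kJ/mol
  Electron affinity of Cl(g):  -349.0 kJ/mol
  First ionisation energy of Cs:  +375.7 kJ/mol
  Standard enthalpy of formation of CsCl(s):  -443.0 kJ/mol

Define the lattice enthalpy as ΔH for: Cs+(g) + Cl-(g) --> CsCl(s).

ΔHf° = 1·ΔHsub + 1·(ΣIE) + 1/2·D(Cl2) + 1·EA + U
-443.0 = 1·(+76.5) + 1·(+375.7) + 1/2·(+242.6) + 1·(-349.0) + U
U = -443.0 − (+224.5) = -667.5 kJ/mol

U = -667.5 kJ/mol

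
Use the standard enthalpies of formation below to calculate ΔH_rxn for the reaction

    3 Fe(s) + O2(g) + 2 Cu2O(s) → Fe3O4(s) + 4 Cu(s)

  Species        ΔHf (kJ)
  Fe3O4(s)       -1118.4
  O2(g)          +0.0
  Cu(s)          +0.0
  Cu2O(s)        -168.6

ΔH°rxn = Σ nΔHf°(products) − Σ nΔHf°(reactants).
Products: 1·(-1118.4) + 4·(+0.0) = -1118.4
Reactants: 3·(+0.0) + 1·(+0.0) + 2·(-168.6) = -337.2
ΔH_rxn = (-1118.4) − (-337.2) = -781.2 kJ

ΔH_rxn = -781.2 kJ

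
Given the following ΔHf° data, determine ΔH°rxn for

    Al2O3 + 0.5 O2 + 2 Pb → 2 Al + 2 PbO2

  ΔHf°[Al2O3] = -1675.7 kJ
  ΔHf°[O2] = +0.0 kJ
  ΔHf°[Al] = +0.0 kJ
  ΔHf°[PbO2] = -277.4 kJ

Products: 2·(+0.0) + 2·(-277.4) = -554.8
Reactants: 1·(-1675.7) + 1/2·(+0.0) + 2·(+0.0) = -1675.7
ΔH°rxn = (-554.8) − (-1675.7) = 1120.9 kJ

ΔH°rxn = 1120.9 kJ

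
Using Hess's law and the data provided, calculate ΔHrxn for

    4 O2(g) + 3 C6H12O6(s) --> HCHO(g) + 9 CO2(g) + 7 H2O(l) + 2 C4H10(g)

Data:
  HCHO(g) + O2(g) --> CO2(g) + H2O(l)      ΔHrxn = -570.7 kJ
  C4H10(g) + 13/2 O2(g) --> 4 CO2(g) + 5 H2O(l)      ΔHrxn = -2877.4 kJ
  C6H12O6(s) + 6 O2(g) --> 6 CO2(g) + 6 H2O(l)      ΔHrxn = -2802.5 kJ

ΔHrxn = -2082.0 kJ

equation 1 reversed: +570.7 kJ
equation 2 reversed and × 2: (-2)·(-2877.4) = +5754.8 kJ
equation 3 × 3: (3)·(-2802.5) = -8407.5 kJ
Since enthalpy is a state function, ΔHrxn = (-1)·(-570.7) + (-2)·(-2877.4) + (3)·(-2802.5) = -2082.0 kJ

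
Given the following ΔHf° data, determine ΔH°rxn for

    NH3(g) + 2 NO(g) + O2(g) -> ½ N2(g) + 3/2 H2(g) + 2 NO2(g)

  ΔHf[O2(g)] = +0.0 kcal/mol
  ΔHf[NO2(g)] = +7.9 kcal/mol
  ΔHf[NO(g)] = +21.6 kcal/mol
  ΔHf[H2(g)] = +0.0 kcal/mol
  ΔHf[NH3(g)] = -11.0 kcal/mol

Products: 1/2·(+0.0) + 3/2·(+0.0) + 2·(+7.9) = +15.8
Reactants: 1·(-11.0) + 2·(+21.6) + 1·(+0.0) = +32.2
ΔH°rxn = (+15.8) − (+32.2) = -16.4 kcal/mol

ΔH°rxn = -16.4 kcal/mol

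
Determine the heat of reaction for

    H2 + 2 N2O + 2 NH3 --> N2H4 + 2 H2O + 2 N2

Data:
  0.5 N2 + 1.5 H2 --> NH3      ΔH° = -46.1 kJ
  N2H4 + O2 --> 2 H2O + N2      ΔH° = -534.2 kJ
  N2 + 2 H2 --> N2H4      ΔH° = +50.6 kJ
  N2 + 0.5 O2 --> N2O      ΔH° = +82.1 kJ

equation 1 reversed and × 2: (-2)·(-46.1) = +92.2 kJ
equation 2 as written: -534.2 kJ
equation 3 × 2: (2)·(+50.6) = +101.2 kJ
equation 4 reversed and × 2: (-2)·(+82.1) = -164.2 kJ
Summing the manipulated equations, ΔH° = (-2)·(-46.1) + (1)·(-534.2) + (2)·(+50.6) + (-2)·(+82.1) = -505.0 kJ

ΔH° = -505.0 kJ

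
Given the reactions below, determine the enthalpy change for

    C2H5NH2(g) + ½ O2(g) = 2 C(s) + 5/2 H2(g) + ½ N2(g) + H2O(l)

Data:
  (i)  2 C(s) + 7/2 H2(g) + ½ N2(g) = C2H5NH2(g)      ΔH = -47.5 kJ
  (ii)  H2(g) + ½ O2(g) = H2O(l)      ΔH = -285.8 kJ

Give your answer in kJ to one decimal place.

(i) reversed (reverse to put C2H5NH2(g) on the reactant side): +47.5 kJ
(ii) as written (H2O(l) already on the product side): -285.8 kJ
Combining the equations, ΔH = (-1)·(-47.5) + (1)·(-285.8) = -238.3 kJ

ΔH = -238.3 kJ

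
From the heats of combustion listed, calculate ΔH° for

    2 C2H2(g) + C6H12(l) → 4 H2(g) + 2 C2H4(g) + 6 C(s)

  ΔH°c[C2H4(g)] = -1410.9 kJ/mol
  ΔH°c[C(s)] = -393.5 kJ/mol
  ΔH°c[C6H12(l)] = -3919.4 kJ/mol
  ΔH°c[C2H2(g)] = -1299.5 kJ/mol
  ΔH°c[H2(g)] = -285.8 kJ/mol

ΔH° = -192.4 kJ/mol

With combustion enthalpies, reactants minus products:
= [2·(-1299.5) + 1·(-3919.4)] − [4·(-285.8) + 2·(-1410.9) + 6·(-393.5)]
= -192.4 kJ/mol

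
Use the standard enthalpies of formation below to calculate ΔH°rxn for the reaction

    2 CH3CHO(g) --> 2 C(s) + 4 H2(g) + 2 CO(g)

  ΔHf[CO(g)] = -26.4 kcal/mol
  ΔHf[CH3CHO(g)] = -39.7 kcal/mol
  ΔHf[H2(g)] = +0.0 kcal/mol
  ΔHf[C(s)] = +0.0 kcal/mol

ΔH°rxn = 26.6 kcal/mol

Products: 2·(+0.0) + 4·(+0.0) + 2·(-26.4) = -52.8
Reactants: 2·(-39.7) = -79.4
ΔH°rxn = (-52.8) − (-79.4) = 26.6 kcal/mol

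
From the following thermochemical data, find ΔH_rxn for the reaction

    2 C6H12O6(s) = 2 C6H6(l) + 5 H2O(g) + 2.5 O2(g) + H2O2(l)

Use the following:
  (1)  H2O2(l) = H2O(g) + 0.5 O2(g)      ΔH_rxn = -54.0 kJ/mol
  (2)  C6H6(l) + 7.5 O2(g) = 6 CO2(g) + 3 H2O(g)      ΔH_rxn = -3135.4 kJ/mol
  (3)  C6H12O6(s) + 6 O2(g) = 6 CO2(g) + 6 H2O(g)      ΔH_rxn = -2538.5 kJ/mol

(1) reversed: +54.0 kJ/mol
(2) reversed and × 2: (-2)·(-3135.4) = +6270.8 kJ/mol
(3) × 2: (2)·(-2538.5) = -5077.0 kJ/mol
Since enthalpy is a state function, ΔH_rxn = (+54.0) + (+6270.8) + (-5077.0) = 1247.8 kJ/mol

ΔH_rxn = 1247.8 kJ/mol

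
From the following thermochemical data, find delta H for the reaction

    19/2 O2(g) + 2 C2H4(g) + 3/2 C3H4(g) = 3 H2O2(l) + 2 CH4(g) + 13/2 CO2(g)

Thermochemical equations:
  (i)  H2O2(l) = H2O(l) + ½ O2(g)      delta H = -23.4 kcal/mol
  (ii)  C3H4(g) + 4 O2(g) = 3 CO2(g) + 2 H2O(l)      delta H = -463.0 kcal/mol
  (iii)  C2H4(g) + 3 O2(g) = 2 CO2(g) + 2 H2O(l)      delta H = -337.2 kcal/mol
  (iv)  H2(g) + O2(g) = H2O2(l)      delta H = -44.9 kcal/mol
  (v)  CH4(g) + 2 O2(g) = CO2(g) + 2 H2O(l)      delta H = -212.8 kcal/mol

(i) reversed and × 3: (-3)·(-23.4) = +70.2 kcal/mol
(ii) × 3/2 (scale by 3/2 for the 3/2 C3H4(g)): (3/2)·(-463.0) = -694.5 kcal/mol
(iii) × 2 (scale by 2 for the 2 C2H4(g)): (2)·(-337.2) = -674.4 kcal/mol
(iv): not needed (H2(g) appears nowhere else).
(v) reversed and × 2 (CH4(g) must end up as a product; scale by 2 for the 2 CH4(g)): (-2)·(-212.8) = +425.6 kcal/mol
By Hess's law, delta H = (-3)·(-23.4) + (3/2)·(-463.0) + (2)·(-337.2) + (-2)·(-212.8) = -873.1 kcal/mol

delta H = -873.1 kcal/mol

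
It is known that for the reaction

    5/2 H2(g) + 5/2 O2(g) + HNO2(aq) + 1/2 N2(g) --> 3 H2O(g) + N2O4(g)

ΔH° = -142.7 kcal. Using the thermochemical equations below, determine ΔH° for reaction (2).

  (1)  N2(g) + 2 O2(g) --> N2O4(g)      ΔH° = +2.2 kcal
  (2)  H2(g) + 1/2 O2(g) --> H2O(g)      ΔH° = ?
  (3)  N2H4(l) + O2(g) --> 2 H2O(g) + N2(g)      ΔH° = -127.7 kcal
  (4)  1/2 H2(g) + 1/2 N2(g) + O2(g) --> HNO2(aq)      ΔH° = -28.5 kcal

(1) as written: +2.2 kcal
(2) × 3: contributes 3·x
(3): not needed.
(4) reversed: +28.5 kcal
-142.7 = (+2.2) + (+28.5) + 3·x
x = (-142.7 − (+30.7)) / (3) = -57.8 kcal

ΔH° = -57.8 kcal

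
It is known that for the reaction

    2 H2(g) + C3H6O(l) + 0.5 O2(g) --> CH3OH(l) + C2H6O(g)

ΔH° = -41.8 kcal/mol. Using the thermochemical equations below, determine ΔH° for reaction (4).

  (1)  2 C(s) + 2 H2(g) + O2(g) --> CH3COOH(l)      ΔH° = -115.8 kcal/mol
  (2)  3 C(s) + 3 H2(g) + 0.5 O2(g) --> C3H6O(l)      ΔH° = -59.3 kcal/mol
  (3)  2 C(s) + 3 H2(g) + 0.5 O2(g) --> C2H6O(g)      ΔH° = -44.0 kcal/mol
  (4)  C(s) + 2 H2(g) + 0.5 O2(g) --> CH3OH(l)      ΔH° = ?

ΔH° = -57.1 kcal/mol

(1): not needed (CH3COOH(l) appears nowhere else).
(2) reversed (C3H6O(l) must end up as a reactant): +59.3 kcal/mol
(3) as written (C2H6O(g) already on the product side): -44.0 kcal/mol
(4) as written (CH3OH(l) already on the product side): contributes x
-41.8 = (+59.3) + (-44.0) + x
x = (-41.8 − (+15.3)) / (1) = -57.1 kcal/mol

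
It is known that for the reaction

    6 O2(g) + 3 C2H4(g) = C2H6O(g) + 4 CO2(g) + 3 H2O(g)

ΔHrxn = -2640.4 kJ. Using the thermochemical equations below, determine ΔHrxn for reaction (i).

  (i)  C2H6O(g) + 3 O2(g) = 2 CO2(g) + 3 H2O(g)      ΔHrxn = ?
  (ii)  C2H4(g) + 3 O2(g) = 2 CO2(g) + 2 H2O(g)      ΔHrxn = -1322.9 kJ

(i) reversed: contributes −x
(ii) × 3: (3)·(-1322.9) = -3968.7 kJ
-2640.4 = (-3968.7) − x
x = (-2640.4 − (-3968.7)) / (-1) = -1328.3 kJ

ΔHrxn = -1328.3 kJ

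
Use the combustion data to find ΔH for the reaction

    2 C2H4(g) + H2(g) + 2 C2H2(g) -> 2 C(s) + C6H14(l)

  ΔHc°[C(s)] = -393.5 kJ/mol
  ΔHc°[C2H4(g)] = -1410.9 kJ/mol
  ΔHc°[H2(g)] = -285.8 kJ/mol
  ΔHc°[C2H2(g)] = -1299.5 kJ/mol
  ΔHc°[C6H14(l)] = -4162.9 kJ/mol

Using ΔH = Σ nΔHc°(reactants) − Σ nΔHc°(products):
= [2·(-1410.9) + 1·(-285.8) + 2·(-1299.5)] − [2·(-393.5) + 1·(-4162.9)]
= -756.7 kJ/mol

ΔH = -756.7 kJ/mol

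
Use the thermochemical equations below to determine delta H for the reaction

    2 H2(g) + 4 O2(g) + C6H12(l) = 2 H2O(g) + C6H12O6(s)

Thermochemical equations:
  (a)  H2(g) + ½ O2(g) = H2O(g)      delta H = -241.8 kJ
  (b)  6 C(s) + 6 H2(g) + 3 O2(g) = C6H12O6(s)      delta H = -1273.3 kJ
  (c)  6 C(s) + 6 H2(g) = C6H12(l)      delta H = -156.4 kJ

(a) × 2: (2)·(-241.8) = -483.6 kJ
(b) as written: -1273.3 kJ
(c) reversed: +156.4 kJ
Since enthalpy is a state function, delta H = (-483.6) + (-1273.3) + (+156.4) = -1600.5 kJ

delta H = -1600.5 kJ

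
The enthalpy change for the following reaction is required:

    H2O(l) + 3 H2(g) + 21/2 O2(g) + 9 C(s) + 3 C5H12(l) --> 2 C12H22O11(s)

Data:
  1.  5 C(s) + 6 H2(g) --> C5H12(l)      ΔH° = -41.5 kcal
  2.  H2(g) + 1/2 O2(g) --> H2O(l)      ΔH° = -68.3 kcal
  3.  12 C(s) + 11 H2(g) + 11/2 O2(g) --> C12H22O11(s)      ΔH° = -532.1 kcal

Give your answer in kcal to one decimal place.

ΔH° = -871.4 kcal

eq. 1 reversed and × 3: (-3)·(-41.5) = +124.5 kcal
eq. 2 reversed: +68.3 kcal
eq. 3 × 2: (2)·(-532.1) = -1064.2 kcal
Combining the equations, ΔH° = (+124.5) + (+68.3) + (-1064.2) = -871.4 kcal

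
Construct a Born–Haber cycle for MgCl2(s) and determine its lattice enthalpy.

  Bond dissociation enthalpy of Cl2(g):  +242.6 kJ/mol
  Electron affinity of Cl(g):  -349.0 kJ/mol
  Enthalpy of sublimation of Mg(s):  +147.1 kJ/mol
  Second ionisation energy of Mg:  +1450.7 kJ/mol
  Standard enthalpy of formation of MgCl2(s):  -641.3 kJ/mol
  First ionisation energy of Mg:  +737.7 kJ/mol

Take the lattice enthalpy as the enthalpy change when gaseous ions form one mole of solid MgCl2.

U = -2521.4 kJ/mol

ΔHf° = 1·ΔHsub + 1·(ΣIE) + 1·D(Cl2) + 2·EA + U
-641.3 = 1·(+147.1) + 1·(+2188.4) + 1·(+242.6) + 2·(-349.0) + U
U = -641.3 − (+1880.1) = -2521.4 kJ/mol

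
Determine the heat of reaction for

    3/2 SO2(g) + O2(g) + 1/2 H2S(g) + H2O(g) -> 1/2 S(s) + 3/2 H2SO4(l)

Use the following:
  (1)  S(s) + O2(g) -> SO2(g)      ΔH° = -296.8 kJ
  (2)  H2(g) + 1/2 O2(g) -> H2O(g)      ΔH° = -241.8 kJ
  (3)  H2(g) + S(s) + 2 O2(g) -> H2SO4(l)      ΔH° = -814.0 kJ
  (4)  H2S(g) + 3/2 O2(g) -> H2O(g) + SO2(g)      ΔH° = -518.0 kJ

(1) reversed and × 2: (-2)·(-296.8) = +593.6 kJ
(2) reversed and × 3/2: (-3/2)·(-241.8) = +362.7 kJ
(3) × 3/2: (3/2)·(-814.0) = -1221.0 kJ
(4) × 1/2: (1/2)·(-518.0) = -259.0 kJ
ΔH° = (+593.6) + (+362.7) + (-1221.0) + (-259.0) = -523.7 kJ

ΔH° = -523.7 kJ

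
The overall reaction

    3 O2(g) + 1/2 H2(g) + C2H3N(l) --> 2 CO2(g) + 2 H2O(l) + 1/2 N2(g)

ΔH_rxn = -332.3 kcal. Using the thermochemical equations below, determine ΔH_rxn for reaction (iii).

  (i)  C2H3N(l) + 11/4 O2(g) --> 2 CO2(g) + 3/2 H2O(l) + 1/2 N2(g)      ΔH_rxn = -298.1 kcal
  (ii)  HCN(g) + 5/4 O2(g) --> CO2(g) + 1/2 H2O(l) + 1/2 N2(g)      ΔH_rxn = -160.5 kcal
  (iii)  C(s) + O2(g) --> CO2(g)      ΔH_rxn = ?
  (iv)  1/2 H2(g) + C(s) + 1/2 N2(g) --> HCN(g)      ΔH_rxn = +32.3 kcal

(i) as written: -298.1 kcal
(ii) as written: -160.5 kcal
(iii) reversed: contributes −x
(iv) as written: +32.3 kcal
-332.3 = (-298.1) + (-160.5) + (+32.3) − x
x = (-332.3 − (-426.3)) / (-1) = -94.0 kcal

ΔH_rxn = -94.0 kcal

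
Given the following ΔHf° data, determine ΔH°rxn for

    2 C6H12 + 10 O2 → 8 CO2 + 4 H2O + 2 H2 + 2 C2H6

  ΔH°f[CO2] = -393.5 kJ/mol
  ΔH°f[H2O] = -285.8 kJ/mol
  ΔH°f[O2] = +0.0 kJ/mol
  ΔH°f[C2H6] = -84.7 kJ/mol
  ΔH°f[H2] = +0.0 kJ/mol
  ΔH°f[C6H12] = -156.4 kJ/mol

ΔH°rxn = -4147.8 kJ/mol

Products: 8·(-393.5) + 4·(-285.8) + 2·(+0.0) + 2·(-84.7) = -4460.6
Reactants: 2·(-156.4) + 10·(+0.0) = -312.8
ΔH°rxn = (-4460.6) − (-312.8) = -4147.8 kJ/mol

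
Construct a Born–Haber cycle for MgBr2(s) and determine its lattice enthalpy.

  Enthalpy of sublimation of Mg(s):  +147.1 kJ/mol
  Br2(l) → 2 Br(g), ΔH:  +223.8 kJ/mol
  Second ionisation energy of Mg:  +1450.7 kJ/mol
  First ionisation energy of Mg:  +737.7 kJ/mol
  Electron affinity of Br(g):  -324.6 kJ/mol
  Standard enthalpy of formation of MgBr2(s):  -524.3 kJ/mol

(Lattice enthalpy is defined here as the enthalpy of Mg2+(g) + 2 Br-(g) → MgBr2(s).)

U = -2434.4 kJ/mol

ΔHf° = 1·ΔHsub + 1·(ΣIE) + 1·D(Br2) + 2·EA + U
-524.3 = 1·(+147.1) + 1·(+2188.4) + 1·(+223.8) + 2·(-324.6) + U
U = -524.3 − (+1910.1) = -2434.4 kJ/mol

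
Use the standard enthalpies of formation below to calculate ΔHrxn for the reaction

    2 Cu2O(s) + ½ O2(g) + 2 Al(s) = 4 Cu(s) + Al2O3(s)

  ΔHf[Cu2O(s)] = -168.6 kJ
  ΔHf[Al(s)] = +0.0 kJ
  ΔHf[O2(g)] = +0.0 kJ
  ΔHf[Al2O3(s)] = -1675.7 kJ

ΔHrxn = -1338.5 kJ

Products: 4·(+0.0) + 1·(-1675.7) = -1675.7
Reactants: 2·(-168.6) + 1/2·(+0.0) + 2·(+0.0) = -337.2
ΔHrxn = (-1675.7) − (-337.2) = -1338.5 kJ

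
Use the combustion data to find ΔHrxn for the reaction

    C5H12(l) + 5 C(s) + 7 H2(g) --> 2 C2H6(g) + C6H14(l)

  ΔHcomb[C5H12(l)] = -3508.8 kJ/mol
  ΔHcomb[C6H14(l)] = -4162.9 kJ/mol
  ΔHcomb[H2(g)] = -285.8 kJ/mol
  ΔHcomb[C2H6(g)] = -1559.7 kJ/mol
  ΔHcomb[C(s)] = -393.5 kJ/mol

Using ΔH = Σ nΔHc°(reactants) − Σ nΔHc°(products):
= [1·(-3508.8) + 5·(-393.5) + 7·(-285.8)] − [2·(-1559.7) + 1·(-4162.9)]
= -194.6 kJ/mol

ΔHrxn = -194.6 kJ/mol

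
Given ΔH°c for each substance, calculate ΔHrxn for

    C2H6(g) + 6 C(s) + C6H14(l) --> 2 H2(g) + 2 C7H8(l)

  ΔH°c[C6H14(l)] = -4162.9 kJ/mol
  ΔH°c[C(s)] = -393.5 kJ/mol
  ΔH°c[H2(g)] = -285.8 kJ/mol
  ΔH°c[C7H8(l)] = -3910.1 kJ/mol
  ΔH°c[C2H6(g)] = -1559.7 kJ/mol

ΔHrxn = 308.2 kJ/mol

With combustion enthalpies, reactants minus products:
= [1·(-1559.7) + 6·(-393.5) + 1·(-4162.9)] − [2·(-285.8) + 2·(-3910.1)]
= 308.2 kJ/mol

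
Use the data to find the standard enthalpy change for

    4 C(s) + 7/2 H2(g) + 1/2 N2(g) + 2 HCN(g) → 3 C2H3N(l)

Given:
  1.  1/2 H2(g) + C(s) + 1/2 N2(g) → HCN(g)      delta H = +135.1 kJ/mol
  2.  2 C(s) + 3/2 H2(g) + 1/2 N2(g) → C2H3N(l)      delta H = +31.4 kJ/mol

eq. 1 reversed and × 2: (-2)·(+135.1) = -270.2 kJ/mol
eq. 2 × 3: (3)·(+31.4) = +94.2 kJ/mol
Since enthalpy is a state function, delta H = (-2)·(+135.1) + (3)·(+31.4) = -176.0 kJ/mol

delta H = -176.0 kJ/mol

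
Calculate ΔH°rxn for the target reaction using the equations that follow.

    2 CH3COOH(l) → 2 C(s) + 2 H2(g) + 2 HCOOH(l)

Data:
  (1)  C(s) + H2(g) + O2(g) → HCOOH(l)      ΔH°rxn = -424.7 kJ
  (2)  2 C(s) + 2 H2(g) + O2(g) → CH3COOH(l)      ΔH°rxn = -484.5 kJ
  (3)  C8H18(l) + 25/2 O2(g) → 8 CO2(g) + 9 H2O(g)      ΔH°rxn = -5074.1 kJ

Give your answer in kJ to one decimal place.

ΔH°rxn = 119.6 kJ

(1) × 2: (2)·(-424.7) = -849.4 kJ
(2) reversed and × 2: (-2)·(-484.5) = +969.0 kJ
(3): not needed.
Summing the manipulated equations, ΔH°rxn = (2)·(-424.7) + (-2)·(-484.5) = 119.6 kJ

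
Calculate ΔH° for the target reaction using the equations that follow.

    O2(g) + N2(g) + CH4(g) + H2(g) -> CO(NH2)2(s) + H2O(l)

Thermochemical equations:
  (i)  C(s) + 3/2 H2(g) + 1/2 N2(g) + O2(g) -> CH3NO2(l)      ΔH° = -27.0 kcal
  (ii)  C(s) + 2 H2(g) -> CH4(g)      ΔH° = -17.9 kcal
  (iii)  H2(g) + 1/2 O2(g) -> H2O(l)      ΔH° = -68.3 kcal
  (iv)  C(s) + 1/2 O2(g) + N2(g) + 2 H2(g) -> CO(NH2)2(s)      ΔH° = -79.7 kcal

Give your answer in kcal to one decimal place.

ΔH° = -130.1 kcal

(i): not needed (CH3NO2(l) appears nowhere else).
(ii) reversed (reverse to put CH4(g) on the reactant side): +17.9 kcal
(iii) as written (H2O(l) already on the product side): -68.3 kcal
(iv) as written (CO(NH2)2(s) already on the product side): -79.7 kcal
By Hess's law, ΔH° = (-1)·(-17.9) + (1)·(-68.3) + (1)·(-79.7) = -130.1 kcal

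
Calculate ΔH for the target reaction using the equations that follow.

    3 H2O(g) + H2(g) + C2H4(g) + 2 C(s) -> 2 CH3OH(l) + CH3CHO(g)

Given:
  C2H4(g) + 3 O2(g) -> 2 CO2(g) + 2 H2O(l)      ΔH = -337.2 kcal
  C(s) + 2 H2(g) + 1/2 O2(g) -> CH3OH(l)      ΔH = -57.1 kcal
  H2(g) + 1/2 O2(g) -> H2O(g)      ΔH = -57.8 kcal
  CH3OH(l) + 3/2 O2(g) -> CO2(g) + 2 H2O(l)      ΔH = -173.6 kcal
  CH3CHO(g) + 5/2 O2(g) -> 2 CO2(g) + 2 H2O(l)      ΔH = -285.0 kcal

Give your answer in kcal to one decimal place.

equation 1 as written (C2H4(g) already on the reactant side): -337.2 kcal
equation 2 × 2 (×2 to match 2 C(s) in the target): (2)·(-57.1) = -114.2 kcal
equation 3 reversed and × 3 (reverse to put H2O(g) on the reactant side; ×3 to match 3 H2O(g) in the target): (-3)·(-57.8) = +173.4 kcal
equation 4: not needed.
equation 5 reversed (CH3CHO(g) must end up as a product): +285.0 kcal
Combining the equations, ΔH = (-337.2) + (-114.2) + (+173.4) + (+285.0) = 7.0 kcal

ΔH = 7.0 kcal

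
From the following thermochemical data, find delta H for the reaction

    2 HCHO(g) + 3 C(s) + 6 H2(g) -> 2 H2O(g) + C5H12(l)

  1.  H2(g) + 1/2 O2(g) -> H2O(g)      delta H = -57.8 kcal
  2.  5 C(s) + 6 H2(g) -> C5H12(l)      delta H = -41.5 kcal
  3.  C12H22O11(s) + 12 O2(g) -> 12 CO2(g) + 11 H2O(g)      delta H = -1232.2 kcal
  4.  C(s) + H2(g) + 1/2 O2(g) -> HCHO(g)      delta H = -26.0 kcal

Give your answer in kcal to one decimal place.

eq. 1 × 2: (2)·(-57.8) = -115.6 kcal
eq. 2 as written: -41.5 kcal
eq. 3: not needed.
eq. 4 reversed and × 2: (-2)·(-26.0) = +52.0 kcal
delta H = (-115.6) + (-41.5) + (+52.0) = -105.1 kcal

delta H = -105.1 kcal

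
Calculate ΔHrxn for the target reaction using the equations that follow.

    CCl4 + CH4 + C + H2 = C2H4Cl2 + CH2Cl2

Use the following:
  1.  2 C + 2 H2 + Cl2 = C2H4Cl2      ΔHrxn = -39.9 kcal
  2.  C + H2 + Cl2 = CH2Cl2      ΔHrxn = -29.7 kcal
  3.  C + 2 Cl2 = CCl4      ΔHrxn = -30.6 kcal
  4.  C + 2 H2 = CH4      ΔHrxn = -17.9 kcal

ΔHrxn = -21.1 kcal

eq. 1 as written: -39.9 kcal
eq. 2 as written: -29.7 kcal
eq. 3 reversed: +30.6 kcal
eq. 4 reversed: +17.9 kcal
ΔHrxn = (-39.9) + (-29.7) + (+30.6) + (+17.9) = -21.1 kcal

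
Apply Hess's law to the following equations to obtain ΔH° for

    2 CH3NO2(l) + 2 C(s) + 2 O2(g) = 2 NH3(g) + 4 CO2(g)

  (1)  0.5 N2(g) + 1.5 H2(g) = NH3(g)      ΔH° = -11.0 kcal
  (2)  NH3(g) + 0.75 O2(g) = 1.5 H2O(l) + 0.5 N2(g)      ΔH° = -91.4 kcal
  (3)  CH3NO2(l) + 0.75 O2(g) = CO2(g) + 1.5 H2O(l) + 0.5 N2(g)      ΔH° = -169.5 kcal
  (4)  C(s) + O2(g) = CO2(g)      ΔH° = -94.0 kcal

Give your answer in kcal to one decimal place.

(1): not needed (H2(g) appears nowhere else).
(2) reversed and × 2: (-2)·(-91.4) = +182.8 kcal
(3) × 2 (scale by 2 for the 2 CH3NO2(l)): (2)·(-169.5) = -339.0 kcal
(4) × 2 (scale by 2 for the 2 C(s)): (2)·(-94.0) = -188.0 kcal
Summing the manipulated equations, ΔH° = (+182.8) + (-339.0) + (-188.0) = -344.2 kcal

ΔH° = -344.2 kcal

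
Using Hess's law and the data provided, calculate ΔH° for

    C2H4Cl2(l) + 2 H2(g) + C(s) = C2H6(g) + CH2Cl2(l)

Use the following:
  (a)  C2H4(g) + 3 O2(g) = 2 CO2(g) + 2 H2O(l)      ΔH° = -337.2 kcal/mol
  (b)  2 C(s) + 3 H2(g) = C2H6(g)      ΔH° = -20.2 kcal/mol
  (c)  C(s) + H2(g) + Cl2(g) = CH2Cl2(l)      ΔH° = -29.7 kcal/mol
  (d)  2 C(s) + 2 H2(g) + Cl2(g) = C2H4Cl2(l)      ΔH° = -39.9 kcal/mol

(a): not needed.
(b) as written: -20.2 kcal/mol
(c) as written: -29.7 kcal/mol
(d) reversed: +39.9 kcal/mol
Since enthalpy is a state function, ΔH° = (-20.2) + (-29.7) + (+39.9) = -10.0 kcal/mol

ΔH° = -10.0 kcal/mol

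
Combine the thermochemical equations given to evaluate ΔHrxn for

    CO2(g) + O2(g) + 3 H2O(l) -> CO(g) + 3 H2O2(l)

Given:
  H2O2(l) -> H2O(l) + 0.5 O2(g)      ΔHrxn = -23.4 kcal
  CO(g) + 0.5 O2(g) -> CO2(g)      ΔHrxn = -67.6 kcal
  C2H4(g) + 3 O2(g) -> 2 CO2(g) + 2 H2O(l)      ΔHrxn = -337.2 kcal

equation 1 reversed and × 3 (reverse to put H2O2(l) on the product side; ×3 to match 3 H2O2(l) in the target): (-3)·(-23.4) = +70.2 kcal
equation 2 reversed (reverse to put CO(g) on the product side): +67.6 kcal
equation 3: not needed (C2H4(g) appears nowhere else).
ΔHrxn = (+70.2) + (+67.6) = 137.8 kcal

ΔHrxn = 137.8 kcal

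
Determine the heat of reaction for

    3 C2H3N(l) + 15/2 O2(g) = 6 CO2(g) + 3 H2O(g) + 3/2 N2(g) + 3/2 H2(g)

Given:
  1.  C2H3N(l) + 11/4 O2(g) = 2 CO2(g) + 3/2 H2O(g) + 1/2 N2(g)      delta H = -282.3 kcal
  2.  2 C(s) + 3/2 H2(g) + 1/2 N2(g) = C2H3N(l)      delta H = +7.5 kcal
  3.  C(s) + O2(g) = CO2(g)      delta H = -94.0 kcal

eq. 1 × 2: (2)·(-282.3) = -564.6 kcal
eq. 2 reversed: -7.5 kcal
eq. 3 × 2: (2)·(-94.0) = -188.0 kcal
Combining the equations, delta H = (-564.6) + (-7.5) + (-188.0) = -760.1 kcal

delta H = -760.1 kcal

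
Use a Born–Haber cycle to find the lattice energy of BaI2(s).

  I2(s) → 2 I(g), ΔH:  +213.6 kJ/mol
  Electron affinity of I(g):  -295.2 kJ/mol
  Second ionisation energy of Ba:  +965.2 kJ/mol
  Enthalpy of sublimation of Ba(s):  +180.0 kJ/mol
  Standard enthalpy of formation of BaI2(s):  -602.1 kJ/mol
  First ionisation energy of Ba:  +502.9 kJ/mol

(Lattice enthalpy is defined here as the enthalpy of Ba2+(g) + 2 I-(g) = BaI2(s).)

U = -1873.4 kJ/mol

ΔHf° = 1·ΔHsub + 1·(ΣIE) + 1·D(I2) + 2·EA + U
-602.1 = 1·(+180.0) + 1·(+1468.1) + 1·(+213.6) + 2·(-295.2) + U
U = -602.1 − (+1271.3) = -1873.4 kJ/mol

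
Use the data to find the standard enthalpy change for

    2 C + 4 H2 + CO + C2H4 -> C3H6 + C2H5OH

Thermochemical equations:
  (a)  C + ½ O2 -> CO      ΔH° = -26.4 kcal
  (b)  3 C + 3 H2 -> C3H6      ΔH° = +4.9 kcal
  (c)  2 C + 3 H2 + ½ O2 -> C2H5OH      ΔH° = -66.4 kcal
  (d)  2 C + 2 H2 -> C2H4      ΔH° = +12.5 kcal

ΔH° = -47.6 kcal

(a) reversed: +26.4 kcal
(b) as written: +4.9 kcal
(c) as written: -66.4 kcal
(d) reversed: -12.5 kcal
Combining the equations, ΔH° = (-1)·(-26.4) + (1)·(+4.9) + (1)·(-66.4) + (-1)·(+12.5) = -47.6 kcal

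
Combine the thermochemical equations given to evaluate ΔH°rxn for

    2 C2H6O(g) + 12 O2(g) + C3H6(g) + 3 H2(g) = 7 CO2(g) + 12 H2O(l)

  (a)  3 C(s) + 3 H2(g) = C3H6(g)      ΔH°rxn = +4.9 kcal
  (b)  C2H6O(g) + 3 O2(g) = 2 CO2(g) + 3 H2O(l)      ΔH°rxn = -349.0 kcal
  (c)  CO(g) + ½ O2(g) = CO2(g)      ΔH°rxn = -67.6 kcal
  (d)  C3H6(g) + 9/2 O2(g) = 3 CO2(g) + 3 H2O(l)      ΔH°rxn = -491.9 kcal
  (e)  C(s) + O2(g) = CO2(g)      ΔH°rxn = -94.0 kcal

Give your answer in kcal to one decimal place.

(a) as written: +4.9 kcal
(b) × 2: (2)·(-349.0) = -698.0 kcal
(c): not needed.
(d) × 2: (2)·(-491.9) = -983.8 kcal
(e) reversed and × 3: (-3)·(-94.0) = +282.0 kcal
ΔH°rxn = (+4.9) + (-698.0) + (-983.8) + (+282.0) = -1394.9 kcal

ΔH°rxn = -1394.9 kcal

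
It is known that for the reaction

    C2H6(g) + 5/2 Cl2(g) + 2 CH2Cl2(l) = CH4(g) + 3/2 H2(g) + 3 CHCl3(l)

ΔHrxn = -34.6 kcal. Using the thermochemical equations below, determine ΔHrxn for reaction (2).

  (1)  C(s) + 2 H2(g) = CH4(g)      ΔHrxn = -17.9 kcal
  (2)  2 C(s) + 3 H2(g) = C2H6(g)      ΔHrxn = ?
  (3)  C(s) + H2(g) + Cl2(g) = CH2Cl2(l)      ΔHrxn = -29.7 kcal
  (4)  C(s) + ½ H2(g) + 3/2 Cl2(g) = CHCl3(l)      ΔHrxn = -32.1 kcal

ΔHrxn = -20.2 kcal

(1) as written (CH4(g) already on the product side): -17.9 kcal
(2) reversed (reverse to put C2H6(g) on the reactant side): contributes −x
(3) reversed and × 2 (reverse to put CH2Cl2(l) on the reactant side; ×2 to match 2 CH2Cl2(l) in the target): (-2)·(-29.7) = +59.4 kcal
(4) × 3 (×3 to match 3 CHCl3(l) in the target): (3)·(-32.1) = -96.3 kcal
-34.6 = (-17.9) + (+59.4) + (-96.3) − x
x = (-34.6 − (-54.8)) / (-1) = -20.2 kcal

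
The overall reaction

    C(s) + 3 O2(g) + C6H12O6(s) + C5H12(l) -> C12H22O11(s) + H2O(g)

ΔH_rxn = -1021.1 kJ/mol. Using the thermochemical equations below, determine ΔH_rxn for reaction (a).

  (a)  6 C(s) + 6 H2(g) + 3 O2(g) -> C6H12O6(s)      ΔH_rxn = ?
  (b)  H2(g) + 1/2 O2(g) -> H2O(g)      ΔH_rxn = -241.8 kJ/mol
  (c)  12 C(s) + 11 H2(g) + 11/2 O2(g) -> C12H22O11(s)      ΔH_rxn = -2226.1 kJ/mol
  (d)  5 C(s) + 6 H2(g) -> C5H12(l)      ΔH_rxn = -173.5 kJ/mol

ΔH_rxn = -1273.3 kJ/mol

(a) reversed: contributes −x
(b) as written: -241.8 kJ/mol
(c) as written: -2226.1 kJ/mol
(d) reversed: +173.5 kJ/mol
-1021.1 = (-241.8) + (-2226.1) + (+173.5) − x
x = (-1021.1 − (-2294.4)) / (-1) = -1273.3 kJ/mol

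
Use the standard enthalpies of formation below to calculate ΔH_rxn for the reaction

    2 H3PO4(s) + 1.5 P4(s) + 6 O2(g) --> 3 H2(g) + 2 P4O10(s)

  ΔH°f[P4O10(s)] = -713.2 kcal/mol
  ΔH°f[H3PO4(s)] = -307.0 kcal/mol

ΔH_rxn = -812.4 kcal/mol

ΔH°rxn = Σ nΔHf°(products) − Σ nΔHf°(reactants).
Products: 3·(+0.0) + 2·(-713.2) = -1426.4
Reactants: 2·(-307.0) + 3/2·(+0.0) + 6·(+0.0) = -614.0
ΔH_rxn = (-1426.4) − (-614.0) = -812.4 kcal/mol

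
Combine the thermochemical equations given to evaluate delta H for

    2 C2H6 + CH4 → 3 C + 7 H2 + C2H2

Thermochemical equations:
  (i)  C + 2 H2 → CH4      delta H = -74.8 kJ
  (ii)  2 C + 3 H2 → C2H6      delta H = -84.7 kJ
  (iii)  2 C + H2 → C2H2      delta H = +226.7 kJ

delta H = 470.9 kJ

(i) reversed: +74.8 kJ
(ii) reversed and × 2: (-2)·(-84.7) = +169.4 kJ
(iii) as written: +226.7 kJ
By Hess's law, delta H = (+74.8) + (+169.4) + (+226.7) = 470.9 kJ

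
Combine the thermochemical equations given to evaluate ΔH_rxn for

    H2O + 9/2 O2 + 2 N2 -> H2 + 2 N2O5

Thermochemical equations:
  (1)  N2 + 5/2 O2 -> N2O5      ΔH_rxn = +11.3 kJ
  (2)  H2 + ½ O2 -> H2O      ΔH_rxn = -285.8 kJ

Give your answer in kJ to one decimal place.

(1) × 2: (2)·(+11.3) = +22.6 kJ
(2) reversed: +285.8 kJ
ΔH_rxn = (2)·(+11.3) + (-1)·(-285.8) = 308.4 kJ

ΔH_rxn = 308.4 kJ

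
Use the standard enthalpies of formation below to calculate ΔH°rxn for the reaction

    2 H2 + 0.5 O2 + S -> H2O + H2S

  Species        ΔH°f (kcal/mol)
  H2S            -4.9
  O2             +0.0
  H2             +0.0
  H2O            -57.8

Products: 1·(-57.8) + 1·(-4.9) = -62.7
Reactants: 2·(+0.0) + 1/2·(+0.0) + 1·(+0.0) = +0.0
ΔH°rxn = (-62.7) − (+0.0) = -62.7 kcal/mol

ΔH°rxn = -62.7 kcal/mol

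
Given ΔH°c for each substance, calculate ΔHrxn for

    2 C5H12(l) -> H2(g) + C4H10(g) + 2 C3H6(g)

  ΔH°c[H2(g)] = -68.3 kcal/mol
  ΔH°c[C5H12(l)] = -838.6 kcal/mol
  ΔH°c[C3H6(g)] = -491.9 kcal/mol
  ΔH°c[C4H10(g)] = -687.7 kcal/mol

With combustion enthalpies, reactants minus products:
= [2·(-838.6)] − [1·(-68.3) + 1·(-687.7) + 2·(-491.9)]
= 62.6 kcal/mol

ΔHrxn = 62.6 kcal/mol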